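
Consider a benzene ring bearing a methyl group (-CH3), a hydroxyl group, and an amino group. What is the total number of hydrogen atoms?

Atom tally by fragment:
  benzene ring core → C:6 H:6
  (− 3 ring H displaced by substituents)
  + CH3 → C:1 H:3
  + OH → O:1 H:1
  + NH2 → N:1 H:2
Element totals:
  C: 7
  H: 9
  N: 1
  O: 1

9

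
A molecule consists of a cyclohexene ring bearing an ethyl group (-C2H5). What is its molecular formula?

C8H14

Atom tally by fragment:
  cyclohexene ring core → C:6 H:10
  (− 1 ring H displaced by substituents)
  + C2H5 → C:2 H:5
Element totals:
  C: 8
  H: 14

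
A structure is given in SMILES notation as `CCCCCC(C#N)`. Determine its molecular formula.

Atom tally by fragment:
  CH3 → C:1 H:3
  CH2 → C:1 H:2
  CH2 → C:1 H:2
  CH2 → C:1 H:2
  CH2 → C:1 H:2
  CH2CN → C:2 H:2 N:1
Element totals:
  C: 7
  H: 13
  N: 1

C7H13N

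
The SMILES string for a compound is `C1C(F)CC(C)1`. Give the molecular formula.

C5H9F

Atom tally by fragment:
  cyclobutane ring core → C:4 H:8
  (− 2 ring H displaced by substituents)
  + F → F:1
  + CH3 → C:1 H:3
Element totals:
  C: 5
  H: 9
  F: 1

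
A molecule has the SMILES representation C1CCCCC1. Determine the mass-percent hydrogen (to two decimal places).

14.37%

Atom tally by fragment:
  cyclohexane ring core → C:6 H:12
Element totals:
  C: 6
  H: 12
Molecular formula: C6H12.
Molar mass = 84.162 g/mol.
Mass from H: 12 × 1.008 = 12.096 g/mol.
%H = 12.096 / 84.162 × 100 = 14.37%.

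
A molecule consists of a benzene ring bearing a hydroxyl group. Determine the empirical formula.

Atom tally by fragment:
  benzene ring core → C:6 H:6
  (− 1 ring H displaced by substituents)
  + OH → O:1 H:1
Element totals:
  C: 6
  H: 6
  O: 1
Molecular formula: C6H6O.
gcd of subscripts (6, 6, 1) = 1, so the empirical formula equals the molecular formula.

C6H6O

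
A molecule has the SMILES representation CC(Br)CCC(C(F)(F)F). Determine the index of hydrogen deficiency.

Atom tally by fragment:
  CH3 → C:1 H:3
  CH(Br) → C:1 H:1 Br:1
  CH2 → C:1 H:2
  CH2 → C:1 H:2
  CH2CF3 → C:2 H:2 F:3
Element totals:
  C: 6
  H: 10
  Br: 1
  F: 3
Molecular formula: C6H10BrF3.
DoU = (2C + 2 + N − H − X) / 2 = (2·6 + 2 + 0 − 10 − 4) / 2 = 0.

0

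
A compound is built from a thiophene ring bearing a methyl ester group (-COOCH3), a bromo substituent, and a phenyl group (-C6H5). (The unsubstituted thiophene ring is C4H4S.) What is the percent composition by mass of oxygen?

Atom tally by fragment:
  thiophene ring core → C:4 H:4 S:1
  (− 3 ring H displaced by substituents)
  + COOCH3 → C:2 H:3 O:2
  + Br → Br:1
  + C6H5 → C:6 H:5
Element totals:
  C: 12
  H: 9
  Br: 1
  O: 2
  S: 1
Molecular formula: C12H9BrO2S.
Molar mass = 297.166 g/mol.
Mass from O: 2 × 15.999 = 31.998 g/mol.
%O = 31.998 / 297.166 × 100 = 10.77%.

10.77%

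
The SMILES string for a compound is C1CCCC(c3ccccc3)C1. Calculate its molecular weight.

Atom tally by fragment:
  cyclohexane ring core → C:6 H:12
  (− 1 ring H displaced by substituents)
  + C6H5 → C:6 H:5
Element totals:
  C: 12
  H: 16
Molecular formula: C12H16.
  M = 12(12.011) + 16(1.008)
    = 144.132 + 16.128 = 160.260

160.26 g/mol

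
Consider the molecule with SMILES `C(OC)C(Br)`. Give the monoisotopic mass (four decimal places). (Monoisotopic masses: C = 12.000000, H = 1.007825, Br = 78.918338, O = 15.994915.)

Atom tally by fragment:
  CH3OCH2 → C:2 H:5 O:1
  CH2Br → C:1 H:2 Br:1
Element totals:
  C: 3
  H: 7
  Br: 1
  O: 1
Molecular formula: C3H7BrO.
  M = 3(12.0) + 7(1.007825) + 78.918338 + 15.994915
    = 36.000000 + 7.054775 + 78.918338 + 15.994915 = 137.968028

137.9680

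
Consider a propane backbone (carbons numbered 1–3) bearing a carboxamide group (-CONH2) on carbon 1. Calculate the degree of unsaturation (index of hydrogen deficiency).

1

Atom tally by fragment:
  H2NOCCH2 → C:2 H:4 O:1 N:1
  CH2 → C:1 H:2
  CH3 → C:1 H:3
Element totals:
  C: 4
  H: 9
  N: 1
  O: 1
Molecular formula: C4H9NO.
DoU = (2C + 2 + N − H − X) / 2 = (2·4 + 2 + 1 − 9 − 0) / 2 = 1.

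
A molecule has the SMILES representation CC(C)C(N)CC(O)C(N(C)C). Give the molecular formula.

Atom tally by fragment:
  CH3 → C:1 H:3
  CH(CH3) → C:2 H:4
  CH(NH2) → C:1 H:3 N:1
  CH2 → C:1 H:2
  CH(OH) → C:1 H:2 O:1
  CH2N(CH3)2 → C:3 H:8 N:1
Element totals:
  C: 9
  H: 22
  N: 2
  O: 1

C9H22N2O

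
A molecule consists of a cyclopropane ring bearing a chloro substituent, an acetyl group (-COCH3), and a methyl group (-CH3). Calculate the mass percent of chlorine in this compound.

26.74%

Atom tally by fragment:
  cyclopropane ring core → C:3 H:6
  (− 3 ring H displaced by substituents)
  + Cl → Cl:1
  + COCH3 → C:2 H:3 O:1
  + CH3 → C:1 H:3
Element totals:
  C: 6
  H: 9
  Cl: 1
  O: 1
Molecular formula: C6H9ClO.
Molar mass = 132.587 g/mol.
Mass from Cl: 1 × 35.45 = 35.450 g/mol.
%Cl = 35.450 / 132.587 × 100 = 26.74%.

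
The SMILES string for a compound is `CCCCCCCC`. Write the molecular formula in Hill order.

Atom tally by fragment:
  CH3 → C:1 H:3
  CH2 → C:1 H:2
  CH2 → C:1 H:2
  CH2 → C:1 H:2
  CH2 → C:1 H:2
  CH2 → C:1 H:2
  CH2 → C:1 H:2
  CH3 → C:1 H:3
Element totals:
  C: 8
  H: 18

C8H18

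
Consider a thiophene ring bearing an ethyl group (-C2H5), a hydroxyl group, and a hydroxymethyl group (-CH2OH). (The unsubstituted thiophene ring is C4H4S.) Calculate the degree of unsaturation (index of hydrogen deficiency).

3

Atom tally by fragment:
  thiophene ring core → C:4 H:4 S:1
  (− 3 ring H displaced by substituents)
  + C2H5 → C:2 H:5
  + OH → O:1 H:1
  + CH2OH → C:1 H:3 O:1
Element totals:
  C: 7
  H: 10
  O: 2
  S: 1
Molecular formula: C7H10O2S.
DoU = (2C + 2 + N − H − X) / 2 = (2·7 + 2 + 0 − 10 − 0) / 2 = 3.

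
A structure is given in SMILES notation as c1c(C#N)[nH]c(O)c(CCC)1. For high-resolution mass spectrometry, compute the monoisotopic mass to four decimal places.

Atom tally by fragment:
  pyrrole ring core → C:4 H:5 N:1
  (− 3 ring H displaced by substituents)
  + CN → C:1 N:1
  + OH → O:1 H:1
  + CH2CH2CH3 → C:3 H:7
Element totals:
  C: 8
  H: 10
  N: 2
  O: 1
Molecular formula: C8H10N2O.
  M = 8(12.0) + 10(1.007825) + 2(14.003074) + 15.994915
    = 96.000000 + 10.078250 + 28.006148 + 15.994915 = 150.079313

150.0793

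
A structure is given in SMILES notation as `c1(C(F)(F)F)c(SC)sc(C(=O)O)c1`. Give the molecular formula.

C7H5F3O2S2

Atom tally by fragment:
  thiophene ring core → C:4 H:4 S:1
  (− 3 ring H displaced by substituents)
  + CF3 → C:1 F:3
  + SCH3 → C:1 H:3 S:1
  + COOH → C:1 H:1 O:2
Element totals:
  C: 7
  H: 5
  F: 3
  O: 2
  S: 2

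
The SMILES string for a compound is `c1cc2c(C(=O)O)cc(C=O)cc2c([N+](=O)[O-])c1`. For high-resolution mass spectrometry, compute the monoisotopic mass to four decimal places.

Atom tally by fragment:
  naphthalene ring system core → C:10 H:8
  (− 3 ring H displaced by substituents)
  + COOH → C:1 H:1 O:2
  + CHO → C:1 H:1 O:1
  + NO2 → N:1 O:2
Element totals:
  C: 12
  H: 7
  N: 1
  O: 5
Molecular formula: C12H7NO5.
  M = 12(12.0) + 7(1.007825) + 14.003074 + 5(15.994915)
    = 144.000000 + 7.054775 + 14.003074 + 79.974575 = 245.032424

245.0324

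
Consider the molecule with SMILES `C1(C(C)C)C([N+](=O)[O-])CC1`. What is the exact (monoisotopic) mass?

Atom tally by fragment:
  cyclobutane ring core → C:4 H:8
  (− 2 ring H displaced by substituents)
  + CH(CH3)2 → C:3 H:7
  + NO2 → N:1 O:2
Element totals:
  C: 7
  H: 13
  N: 1
  O: 2
Molecular formula: C7H13NO2.
  M = 7(12.0) + 13(1.007825) + 14.003074 + 2(15.994915)
    = 84.000000 + 13.101725 + 14.003074 + 31.989830 = 143.094629

143.0946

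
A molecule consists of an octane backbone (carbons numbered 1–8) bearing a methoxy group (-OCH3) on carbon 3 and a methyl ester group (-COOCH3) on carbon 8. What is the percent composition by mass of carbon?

65.31%

Atom tally by fragment:
  CH3 → C:1 H:3
  CH2 → C:1 H:2
  CH(OCH3) → C:2 H:4 O:1
  CH2 → C:1 H:2
  CH2 → C:1 H:2
  CH2 → C:1 H:2
  CH2 → C:1 H:2
  CH2COOCH3 → C:3 H:5 O:2
Element totals:
  C: 11
  H: 22
  O: 3
Molecular formula: C11H22O3.
Molar mass = 202.294 g/mol.
Mass from C: 11 × 12.011 = 132.121 g/mol.
%C = 132.121 / 202.294 × 100 = 65.31%.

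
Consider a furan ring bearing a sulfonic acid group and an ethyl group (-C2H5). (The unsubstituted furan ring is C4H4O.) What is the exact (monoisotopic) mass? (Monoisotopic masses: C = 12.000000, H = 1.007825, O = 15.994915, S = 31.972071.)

176.0143

Atom tally by fragment:
  furan ring core → C:4 H:4 O:1
  (− 2 ring H displaced by substituents)
  + SO3H → S:1 O:3 H:1
  + C2H5 → C:2 H:5
Element totals:
  C: 6
  H: 8
  O: 4
  S: 1
Molecular formula: C6H8O4S.
  M = 6(12.0) + 8(1.007825) + 4(15.994915) + 31.972071
    = 72.000000 + 8.062600 + 63.979660 + 31.972071 = 176.014331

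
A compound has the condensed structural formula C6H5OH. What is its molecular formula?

C6H6O

Element totals:
  C: 6
  H: 6
  O: 1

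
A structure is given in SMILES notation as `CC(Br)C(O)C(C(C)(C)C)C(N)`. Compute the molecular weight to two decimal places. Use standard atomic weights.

Atom tally by fragment:
  CH3 → C:1 H:3
  CH(Br) → C:1 H:1 Br:1
  CH(OH) → C:1 H:2 O:1
  CH(C(CH3)3) → C:5 H:10
  CH2NH2 → C:1 H:4 N:1
Element totals:
  C: 9
  H: 20
  Br: 1
  N: 1
  O: 1
Molecular formula: C9H20BrNO.
  M = 9(12.011) + 20(1.008) + 79.904 + 14.007 + 15.999
    = 108.099 + 20.160 + 79.904 + 14.007 + 15.999 = 238.169

238.17 g/mol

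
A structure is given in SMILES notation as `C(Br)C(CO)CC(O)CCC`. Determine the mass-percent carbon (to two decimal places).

42.68%

Atom tally by fragment:
  BrCH2 → C:1 H:2 Br:1
  CH(CH2OH) → C:2 H:4 O:1
  CH2 → C:1 H:2
  CH(OH) → C:1 H:2 O:1
  CH2 → C:1 H:2
  CH2 → C:1 H:2
  CH3 → C:1 H:3
Element totals:
  C: 8
  H: 17
  Br: 1
  O: 2
Molecular formula: C8H17BrO2.
Molar mass = 225.126 g/mol.
Mass from C: 8 × 12.011 = 96.088 g/mol.
%C = 96.088 / 225.126 × 100 = 42.68%.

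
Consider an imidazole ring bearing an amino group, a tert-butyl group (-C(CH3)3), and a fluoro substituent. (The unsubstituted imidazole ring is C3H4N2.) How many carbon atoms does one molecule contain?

7

Atom tally by fragment:
  imidazole ring core → C:3 H:4 N:2
  (− 3 ring H displaced by substituents)
  + NH2 → N:1 H:2
  + C(CH3)3 → C:4 H:9
  + F → F:1
Element totals:
  C: 7
  H: 12
  F: 1
  N: 3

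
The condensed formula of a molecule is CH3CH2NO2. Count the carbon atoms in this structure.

2

Element totals:
  C: 2
  H: 5
  N: 1
  O: 2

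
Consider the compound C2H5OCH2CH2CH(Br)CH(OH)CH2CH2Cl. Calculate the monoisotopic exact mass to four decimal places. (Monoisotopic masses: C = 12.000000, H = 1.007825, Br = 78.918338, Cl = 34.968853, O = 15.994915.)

258.0022

Element totals:
  C: 8
  H: 16
  Br: 1
  Cl: 1
  O: 2
Molecular formula: C8H16BrClO2.
  M = 8(12.0) + 16(1.007825) + 78.918338 + 34.968853 + 2(15.994915)
    = 96.000000 + 16.125200 + 78.918338 + 34.968853 + 31.989830 = 258.002221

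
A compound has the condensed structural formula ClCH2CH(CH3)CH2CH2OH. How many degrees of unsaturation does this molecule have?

Atom tally by fragment:
  ClCH2 → C:1 H:2 Cl:1
  CH(CH3) → C:2 H:4
  CH2CH2OH → C:2 H:5 O:1
Element totals:
  C: 5
  H: 11
  Cl: 1
  O: 1
Molecular formula: C5H11ClO.
DoU = (2C + 2 + N − H − X) / 2 = (2·5 + 2 + 0 − 11 − 1) / 2 = 0.

0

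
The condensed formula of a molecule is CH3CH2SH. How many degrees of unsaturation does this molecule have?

0

Atom tally by fragment:
  CH3 → C:1 H:3
  CH2SH → C:1 H:3 S:1
Element totals:
  C: 2
  H: 6
  S: 1
Molecular formula: C2H6S.
DoU = (2C + 2 + N − H − X) / 2 = (2·2 + 2 + 0 − 6 − 0) / 2 = 0.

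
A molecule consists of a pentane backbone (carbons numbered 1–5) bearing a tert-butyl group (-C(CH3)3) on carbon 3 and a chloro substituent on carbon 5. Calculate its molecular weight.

162.70 g/mol

Atom tally by fragment:
  CH3 → C:1 H:3
  CH2 → C:1 H:2
  CH(C(CH3)3) → C:5 H:10
  CH2 → C:1 H:2
  CH2Cl → C:1 H:2 Cl:1
Element totals:
  C: 9
  H: 19
  Cl: 1
Molecular formula: C9H19Cl.
  M = 9(12.011) + 19(1.008) + 35.45
    = 108.099 + 19.152 + 35.450 = 162.701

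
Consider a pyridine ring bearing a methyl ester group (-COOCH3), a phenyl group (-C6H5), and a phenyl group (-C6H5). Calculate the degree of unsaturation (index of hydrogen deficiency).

Atom tally by fragment:
  pyridine ring core → C:5 H:5 N:1
  (− 3 ring H displaced by substituents)
  + COOCH3 → C:2 H:3 O:2
  + C6H5 → C:6 H:5
  + C6H5 → C:6 H:5
Element totals:
  C: 19
  H: 15
  N: 1
  O: 2
Molecular formula: C19H15NO2.
DoU = (2C + 2 + N − H − X) / 2 = (2·19 + 2 + 1 − 15 − 0) / 2 = 13.

13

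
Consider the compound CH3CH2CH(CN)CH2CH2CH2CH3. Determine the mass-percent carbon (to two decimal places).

Element totals:
  C: 8
  H: 15
  N: 1
Molecular formula: C8H15N.
Molar mass = 125.215 g/mol.
Mass from C: 8 × 12.011 = 96.088 g/mol.
%C = 96.088 / 125.215 × 100 = 76.74%.

76.74%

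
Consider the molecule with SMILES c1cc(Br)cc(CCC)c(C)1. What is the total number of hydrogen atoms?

Atom tally by fragment:
  benzene ring core → C:6 H:6
  (− 3 ring H displaced by substituents)
  + Br → Br:1
  + CH2CH2CH3 → C:3 H:7
  + CH3 → C:1 H:3
Element totals:
  C: 10
  H: 13
  Br: 1

13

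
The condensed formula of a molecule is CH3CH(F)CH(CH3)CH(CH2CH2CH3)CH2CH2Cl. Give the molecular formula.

Atom tally by fragment:
  CH3 → C:1 H:3
  CH(F) → C:1 H:1 F:1
  CH(CH3) → C:2 H:4
  CH(CH2CH2CH3) → C:4 H:8
  CH2 → C:1 H:2
  CH2Cl → C:1 H:2 Cl:1
Element totals:
  C: 10
  H: 20
  Cl: 1
  F: 1

C10H20ClF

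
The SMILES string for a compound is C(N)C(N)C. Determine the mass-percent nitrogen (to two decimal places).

Atom tally by fragment:
  H2NCH2 → C:1 H:4 N:1
  CH(NH2) → C:1 H:3 N:1
  CH3 → C:1 H:3
Element totals:
  C: 3
  H: 10
  N: 2
Molecular formula: C3H10N2.
Molar mass = 74.127 g/mol.
Mass from N: 2 × 14.007 = 28.014 g/mol.
%N = 28.014 / 74.127 × 100 = 37.79%.

37.79%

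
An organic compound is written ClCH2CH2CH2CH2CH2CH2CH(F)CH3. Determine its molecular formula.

C8H16ClF

Element totals:
  C: 8
  H: 16
  Cl: 1
  F: 1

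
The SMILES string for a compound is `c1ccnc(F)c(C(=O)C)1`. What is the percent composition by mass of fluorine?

13.65%

Atom tally by fragment:
  pyridine ring core → C:5 H:5 N:1
  (− 2 ring H displaced by substituents)
  + F → F:1
  + COCH3 → C:2 H:3 O:1
Element totals:
  C: 7
  H: 6
  F: 1
  N: 1
  O: 1
Molecular formula: C7H6FNO.
Molar mass = 139.129 g/mol.
Mass from F: 1 × 18.998 = 18.998 g/mol.
%F = 18.998 / 139.129 × 100 = 13.65%.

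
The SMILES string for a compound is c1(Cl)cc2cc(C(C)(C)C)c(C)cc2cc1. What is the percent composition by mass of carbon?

Atom tally by fragment:
  naphthalene ring system core → C:10 H:8
  (− 3 ring H displaced by substituents)
  + Cl → Cl:1
  + C(CH3)3 → C:4 H:9
  + CH3 → C:1 H:3
Element totals:
  C: 15
  H: 17
  Cl: 1
Molecular formula: C15H17Cl.
Molar mass = 232.751 g/mol.
Mass from C: 15 × 12.011 = 180.165 g/mol.
%C = 180.165 / 232.751 × 100 = 77.41%.

77.41%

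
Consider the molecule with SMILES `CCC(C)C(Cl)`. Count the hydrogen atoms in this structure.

11

Atom tally by fragment:
  CH3 → C:1 H:3
  CH2 → C:1 H:2
  CH(CH3) → C:2 H:4
  CH2Cl → C:1 H:2 Cl:1
Element totals:
  C: 5
  H: 11
  Cl: 1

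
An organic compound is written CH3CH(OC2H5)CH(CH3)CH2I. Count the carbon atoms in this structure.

Atom tally by fragment:
  CH3 → C:1 H:3
  CH(OC2H5) → C:3 H:6 O:1
  CH(CH3) → C:2 H:4
  CH2I → C:1 H:2 I:1
Element totals:
  C: 7
  H: 15
  I: 1
  O: 1

7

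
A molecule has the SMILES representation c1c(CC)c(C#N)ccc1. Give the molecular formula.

Atom tally by fragment:
  benzene ring core → C:6 H:6
  (− 2 ring H displaced by substituents)
  + C2H5 → C:2 H:5
  + CN → C:1 N:1
Element totals:
  C: 9
  H: 9
  N: 1

C9H9N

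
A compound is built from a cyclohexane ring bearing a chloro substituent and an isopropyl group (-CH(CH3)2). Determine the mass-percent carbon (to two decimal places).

Atom tally by fragment:
  cyclohexane ring core → C:6 H:12
  (− 2 ring H displaced by substituents)
  + Cl → Cl:1
  + CH(CH3)2 → C:3 H:7
Element totals:
  C: 9
  H: 17
  Cl: 1
Molecular formula: C9H17Cl.
Molar mass = 160.685 g/mol.
Mass from C: 9 × 12.011 = 108.099 g/mol.
%C = 108.099 / 160.685 × 100 = 67.27%.

67.27%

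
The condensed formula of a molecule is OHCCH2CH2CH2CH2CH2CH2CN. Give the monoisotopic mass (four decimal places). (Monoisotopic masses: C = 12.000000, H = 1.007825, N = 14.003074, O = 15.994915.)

139.0997

Atom tally by fragment:
  OHCCH2 → C:2 H:3 O:1
  CH2 → C:1 H:2
  CH2 → C:1 H:2
  CH2 → C:1 H:2
  CH2 → C:1 H:2
  CH2CN → C:2 H:2 N:1
Element totals:
  C: 8
  H: 13
  N: 1
  O: 1
Molecular formula: C8H13NO.
  M = 8(12.0) + 13(1.007825) + 14.003074 + 15.994915
    = 96.000000 + 13.101725 + 14.003074 + 15.994915 = 139.099714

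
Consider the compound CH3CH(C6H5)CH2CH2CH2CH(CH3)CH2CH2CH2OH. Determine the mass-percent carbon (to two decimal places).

Element totals:
  C: 16
  H: 26
  O: 1
Molecular formula: C16H26O.
Molar mass = 234.383 g/mol.
Mass from C: 16 × 12.011 = 192.176 g/mol.
%C = 192.176 / 234.383 × 100 = 81.99%.

81.99%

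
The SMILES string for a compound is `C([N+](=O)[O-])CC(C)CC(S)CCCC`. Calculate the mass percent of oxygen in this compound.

14.59%

Atom tally by fragment:
  O2NCH2 → C:1 H:2 N:1 O:2
  CH2 → C:1 H:2
  CH(CH3) → C:2 H:4
  CH2 → C:1 H:2
  CH(SH) → C:1 H:2 S:1
  CH2 → C:1 H:2
  CH2 → C:1 H:2
  CH2 → C:1 H:2
  CH3 → C:1 H:3
Element totals:
  C: 10
  H: 21
  N: 1
  O: 2
  S: 1
Molecular formula: C10H21NO2S.
Molar mass = 219.343 g/mol.
Mass from O: 2 × 15.999 = 31.998 g/mol.
%O = 31.998 / 219.343 × 100 = 14.59%.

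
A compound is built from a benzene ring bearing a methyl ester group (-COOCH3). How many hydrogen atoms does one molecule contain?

Atom tally by fragment:
  benzene ring core → C:6 H:6
  (− 1 ring H displaced by substituents)
  + COOCH3 → C:2 H:3 O:2
Element totals:
  C: 8
  H: 8
  O: 2

8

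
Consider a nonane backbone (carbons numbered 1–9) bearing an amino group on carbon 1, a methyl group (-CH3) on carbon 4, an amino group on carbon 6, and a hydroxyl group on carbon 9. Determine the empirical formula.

Atom tally by fragment:
  H2NCH2 → C:1 H:4 N:1
  CH2 → C:1 H:2
  CH2 → C:1 H:2
  CH(CH3) → C:2 H:4
  CH2 → C:1 H:2
  CH(NH2) → C:1 H:3 N:1
  CH2 → C:1 H:2
  CH2 → C:1 H:2
  CH2OH → C:1 H:3 O:1
Element totals:
  C: 10
  H: 24
  N: 2
  O: 1
Molecular formula: C10H24N2O.
gcd of subscripts (10, 24, 2, 1) = 1, so the empirical formula equals the molecular formula.

C10H24N2O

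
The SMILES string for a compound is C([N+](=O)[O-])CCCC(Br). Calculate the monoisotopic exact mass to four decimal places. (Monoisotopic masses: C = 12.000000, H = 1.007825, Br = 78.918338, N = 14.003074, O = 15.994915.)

194.9895

Atom tally by fragment:
  O2NCH2 → C:1 H:2 N:1 O:2
  CH2 → C:1 H:2
  CH2 → C:1 H:2
  CH2 → C:1 H:2
  CH2Br → C:1 H:2 Br:1
Element totals:
  C: 5
  H: 10
  Br: 1
  N: 1
  O: 2
Molecular formula: C5H10BrNO2.
  M = 5(12.0) + 10(1.007825) + 78.918338 + 14.003074 + 2(15.994915)
    = 60.000000 + 10.078250 + 78.918338 + 14.003074 + 31.989830 = 194.989492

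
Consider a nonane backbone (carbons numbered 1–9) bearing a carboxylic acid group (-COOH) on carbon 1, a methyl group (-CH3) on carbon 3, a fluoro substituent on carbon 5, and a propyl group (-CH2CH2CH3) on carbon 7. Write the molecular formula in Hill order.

Atom tally by fragment:
  HOOCCH2 → C:2 H:3 O:2
  CH2 → C:1 H:2
  CH(CH3) → C:2 H:4
  CH2 → C:1 H:2
  CH(F) → C:1 H:1 F:1
  CH2 → C:1 H:2
  CH(CH2CH2CH3) → C:4 H:8
  CH2 → C:1 H:2
  CH3 → C:1 H:3
Element totals:
  C: 14
  H: 27
  F: 1
  O: 2

C14H27FO2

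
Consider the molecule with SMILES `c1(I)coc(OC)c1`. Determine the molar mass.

Atom tally by fragment:
  furan ring core → C:4 H:4 O:1
  (− 2 ring H displaced by substituents)
  + I → I:1
  + OCH3 → C:1 H:3 O:1
Element totals:
  C: 5
  H: 5
  I: 1
  O: 2
Molecular formula: C5H5IO2.
  M = 5(12.011) + 5(1.008) + 126.904 + 2(15.999)
    = 60.055 + 5.040 + 126.904 + 31.998 = 223.997

224.00 g/mol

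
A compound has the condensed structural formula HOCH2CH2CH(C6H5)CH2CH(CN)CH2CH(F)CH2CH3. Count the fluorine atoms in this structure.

1

Atom tally by fragment:
  HOCH2CH2 → C:2 H:5 O:1
  CH(C6H5) → C:7 H:6
  CH2 → C:1 H:2
  CH(CN) → C:2 H:1 N:1
  CH2 → C:1 H:2
  CH(F) → C:1 H:1 F:1
  CH2 → C:1 H:2
  CH3 → C:1 H:3
Element totals:
  C: 16
  H: 22
  F: 1
  N: 1
  O: 1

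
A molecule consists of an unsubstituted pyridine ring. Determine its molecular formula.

Atom tally by fragment:
  pyridine ring core → C:5 H:5 N:1
Element totals:
  C: 5
  H: 5
  N: 1

C5H5N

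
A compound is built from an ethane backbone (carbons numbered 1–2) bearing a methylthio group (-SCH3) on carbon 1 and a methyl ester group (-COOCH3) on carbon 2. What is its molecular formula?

Atom tally by fragment:
  CH3SCH2 → C:2 H:5 S:1
  CH2COOCH3 → C:3 H:5 O:2
Element totals:
  C: 5
  H: 10
  O: 2
  S: 1

C5H10O2S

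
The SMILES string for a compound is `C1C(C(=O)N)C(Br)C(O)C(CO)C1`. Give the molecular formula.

Atom tally by fragment:
  cyclohexane ring core → C:6 H:12
  (− 4 ring H displaced by substituents)
  + CONH2 → C:1 H:2 O:1 N:1
  + Br → Br:1
  + OH → O:1 H:1
  + CH2OH → C:1 H:3 O:1
Element totals:
  C: 8
  H: 14
  Br: 1
  N: 1
  O: 3

C8H14BrNO3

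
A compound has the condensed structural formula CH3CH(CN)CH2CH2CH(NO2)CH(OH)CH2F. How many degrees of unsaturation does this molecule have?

Atom tally by fragment:
  CH3 → C:1 H:3
  CH(CN) → C:2 H:1 N:1
  CH2 → C:1 H:2
  CH2 → C:1 H:2
  CH(NO2) → C:1 H:1 N:1 O:2
  CH(OH) → C:1 H:2 O:1
  CH2F → C:1 H:2 F:1
Element totals:
  C: 8
  H: 13
  F: 1
  N: 2
  O: 3
Molecular formula: C8H13FN2O3.
DoU = (2C + 2 + N − H − X) / 2 = (2·8 + 2 + 2 − 13 − 1) / 2 = 3.

3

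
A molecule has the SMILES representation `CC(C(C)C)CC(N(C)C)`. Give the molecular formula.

C9H21N

Atom tally by fragment:
  CH3 → C:1 H:3
  CH(CH(CH3)2) → C:4 H:8
  CH2 → C:1 H:2
  CH2N(CH3)2 → C:3 H:8 N:1
Element totals:
  C: 9
  H: 21
  N: 1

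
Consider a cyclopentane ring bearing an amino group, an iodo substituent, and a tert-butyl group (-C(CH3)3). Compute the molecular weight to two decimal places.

Atom tally by fragment:
  cyclopentane ring core → C:5 H:10
  (− 3 ring H displaced by substituents)
  + NH2 → N:1 H:2
  + I → I:1
  + C(CH3)3 → C:4 H:9
Element totals:
  C: 9
  H: 18
  I: 1
  N: 1
Molecular formula: C9H18IN.
  M = 9(12.011) + 18(1.008) + 126.904 + 14.007
    = 108.099 + 18.144 + 126.904 + 14.007 = 267.154

267.15 g/mol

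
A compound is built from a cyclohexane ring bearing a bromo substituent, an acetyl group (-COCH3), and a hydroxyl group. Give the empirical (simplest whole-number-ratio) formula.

C8H13BrO2

Atom tally by fragment:
  cyclohexane ring core → C:6 H:12
  (− 3 ring H displaced by substituents)
  + Br → Br:1
  + COCH3 → C:2 H:3 O:1
  + OH → O:1 H:1
Element totals:
  C: 8
  H: 13
  Br: 1
  O: 2
Molecular formula: C8H13BrO2.
gcd of subscripts (1, 8, 13, 2) = 1, so the empirical formula equals the molecular formula.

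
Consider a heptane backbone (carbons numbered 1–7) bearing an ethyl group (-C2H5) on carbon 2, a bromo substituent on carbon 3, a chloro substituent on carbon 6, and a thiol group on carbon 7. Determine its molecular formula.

C9H18BrClS

Atom tally by fragment:
  CH3 → C:1 H:3
  CH(C2H5) → C:3 H:6
  CH(Br) → C:1 H:1 Br:1
  CH2 → C:1 H:2
  CH2 → C:1 H:2
  CH(Cl) → C:1 H:1 Cl:1
  CH2SH → C:1 H:3 S:1
Element totals:
  C: 9
  H: 18
  Br: 1
  Cl: 1
  S: 1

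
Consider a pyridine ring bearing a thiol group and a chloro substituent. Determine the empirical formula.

C5H4ClNS

Atom tally by fragment:
  pyridine ring core → C:5 H:5 N:1
  (− 2 ring H displaced by substituents)
  + SH → S:1 H:1
  + Cl → Cl:1
Element totals:
  C: 5
  H: 4
  Cl: 1
  N: 1
  S: 1
Molecular formula: C5H4ClNS.
gcd of subscripts (5, 1, 4, 1, 1) = 1, so the empirical formula equals the molecular formula.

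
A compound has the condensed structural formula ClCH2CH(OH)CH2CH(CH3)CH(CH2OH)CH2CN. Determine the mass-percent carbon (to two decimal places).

Element totals:
  C: 9
  H: 16
  Cl: 1
  N: 1
  O: 2
Molecular formula: C9H16ClNO2.
Molar mass = 205.682 g/mol.
Mass from C: 9 × 12.011 = 108.099 g/mol.
%C = 108.099 / 205.682 × 100 = 52.56%.

52.56%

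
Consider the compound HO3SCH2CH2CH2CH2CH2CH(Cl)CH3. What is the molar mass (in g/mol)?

214.70 g/mol

Atom tally by fragment:
  HO3SCH2 → C:1 H:3 S:1 O:3
  CH2 → C:1 H:2
  CH2 → C:1 H:2
  CH2 → C:1 H:2
  CH2 → C:1 H:2
  CH(Cl) → C:1 H:1 Cl:1
  CH3 → C:1 H:3
Element totals:
  C: 7
  H: 15
  Cl: 1
  O: 3
  S: 1
Molecular formula: C7H15ClO3S.
  M = 7(12.011) + 15(1.008) + 35.45 + 3(15.999) + 32.06
    = 84.077 + 15.120 + 35.450 + 47.997 + 32.060 = 214.704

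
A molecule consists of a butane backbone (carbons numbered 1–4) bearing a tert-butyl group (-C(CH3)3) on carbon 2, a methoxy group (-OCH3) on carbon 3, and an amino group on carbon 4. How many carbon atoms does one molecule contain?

Atom tally by fragment:
  CH3 → C:1 H:3
  CH(C(CH3)3) → C:5 H:10
  CH(OCH3) → C:2 H:4 O:1
  CH2NH2 → C:1 H:4 N:1
Element totals:
  C: 9
  H: 21
  N: 1
  O: 1

9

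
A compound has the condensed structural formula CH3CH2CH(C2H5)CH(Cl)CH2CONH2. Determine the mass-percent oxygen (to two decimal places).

9.00%

Element totals:
  C: 8
  H: 16
  Cl: 1
  N: 1
  O: 1
Molecular formula: C8H16ClNO.
Molar mass = 177.672 g/mol.
Mass from O: 1 × 15.999 = 15.999 g/mol.
%O = 15.999 / 177.672 × 100 = 9.00%.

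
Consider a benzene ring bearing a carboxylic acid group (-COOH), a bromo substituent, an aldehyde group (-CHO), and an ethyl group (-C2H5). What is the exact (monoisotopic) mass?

255.9735

Atom tally by fragment:
  benzene ring core → C:6 H:6
  (− 4 ring H displaced by substituents)
  + COOH → C:1 H:1 O:2
  + Br → Br:1
  + CHO → C:1 H:1 O:1
  + C2H5 → C:2 H:5
Element totals:
  C: 10
  H: 9
  Br: 1
  O: 3
Molecular formula: C10H9BrO3.
  M = 10(12.0) + 9(1.007825) + 78.918338 + 3(15.994915)
    = 120.000000 + 9.070425 + 78.918338 + 47.984745 = 255.973508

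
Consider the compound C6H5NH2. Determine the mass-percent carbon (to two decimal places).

77.38%

Element totals:
  C: 6
  H: 7
  N: 1
Molecular formula: C6H7N.
Molar mass = 93.129 g/mol.
Mass from C: 6 × 12.011 = 72.066 g/mol.
%C = 72.066 / 93.129 × 100 = 77.38%.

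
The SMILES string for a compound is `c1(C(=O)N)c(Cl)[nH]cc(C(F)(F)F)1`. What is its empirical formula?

Atom tally by fragment:
  pyrrole ring core → C:4 H:5 N:1
  (− 3 ring H displaced by substituents)
  + CONH2 → C:1 H:2 O:1 N:1
  + Cl → Cl:1
  + CF3 → C:1 F:3
Element totals:
  C: 6
  H: 4
  Cl: 1
  F: 3
  N: 2
  O: 1
Molecular formula: C6H4ClF3N2O.
gcd of subscripts (6, 1, 3, 4, 2, 1) = 1, so the empirical formula equals the molecular formula.

C6H4ClF3N2O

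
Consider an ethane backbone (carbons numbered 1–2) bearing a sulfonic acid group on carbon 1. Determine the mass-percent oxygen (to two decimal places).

Atom tally by fragment:
  HO3SCH2 → C:1 H:3 S:1 O:3
  CH3 → C:1 H:3
Element totals:
  C: 2
  H: 6
  O: 3
  S: 1
Molecular formula: C2H6O3S.
Molar mass = 110.127 g/mol.
Mass from O: 3 × 15.999 = 47.997 g/mol.
%O = 47.997 / 110.127 × 100 = 43.58%.

43.58%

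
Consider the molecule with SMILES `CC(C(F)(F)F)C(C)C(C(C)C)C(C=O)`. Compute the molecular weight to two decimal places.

224.27 g/mol

Atom tally by fragment:
  CH3 → C:1 H:3
  CH(CF3) → C:2 H:1 F:3
  CH(CH3) → C:2 H:4
  CH(CH(CH3)2) → C:4 H:8
  CH2CHO → C:2 H:3 O:1
Element totals:
  C: 11
  H: 19
  F: 3
  O: 1
Molecular formula: C11H19F3O.
  M = 11(12.011) + 19(1.008) + 3(18.998) + 15.999
    = 132.121 + 19.152 + 56.994 + 15.999 = 224.266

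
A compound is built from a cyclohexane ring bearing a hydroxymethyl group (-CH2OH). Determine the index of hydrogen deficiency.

Atom tally by fragment:
  cyclohexane ring core → C:6 H:12
  (− 1 ring H displaced by substituents)
  + CH2OH → C:1 H:3 O:1
Element totals:
  C: 7
  H: 14
  O: 1
Molecular formula: C7H14O.
DoU = (2C + 2 + N − H − X) / 2 = (2·7 + 2 + 0 − 14 − 0) / 2 = 1.

1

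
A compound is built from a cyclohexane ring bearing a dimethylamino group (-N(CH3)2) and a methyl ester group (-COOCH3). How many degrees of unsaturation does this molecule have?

2

Atom tally by fragment:
  cyclohexane ring core → C:6 H:12
  (− 2 ring H displaced by substituents)
  + N(CH3)2 → N:1 C:2 H:6
  + COOCH3 → C:2 H:3 O:2
Element totals:
  C: 10
  H: 19
  N: 1
  O: 2
Molecular formula: C10H19NO2.
DoU = (2C + 2 + N − H − X) / 2 = (2·10 + 2 + 1 − 19 − 0) / 2 = 2.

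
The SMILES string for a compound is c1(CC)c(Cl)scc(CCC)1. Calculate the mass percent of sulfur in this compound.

Atom tally by fragment:
  thiophene ring core → C:4 H:4 S:1
  (− 3 ring H displaced by substituents)
  + C2H5 → C:2 H:5
  + Cl → Cl:1
  + CH2CH2CH3 → C:3 H:7
Element totals:
  C: 9
  H: 13
  Cl: 1
  S: 1
Molecular formula: C9H13ClS.
Molar mass = 188.713 g/mol.
Mass from S: 1 × 32.06 = 32.060 g/mol.
%S = 32.060 / 188.713 × 100 = 16.99%.

16.99%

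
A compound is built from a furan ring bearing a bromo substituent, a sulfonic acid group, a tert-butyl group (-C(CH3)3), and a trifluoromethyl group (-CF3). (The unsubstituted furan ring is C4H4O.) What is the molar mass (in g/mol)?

351.13 g/mol

Atom tally by fragment:
  furan ring core → C:4 H:4 O:1
  (− 4 ring H displaced by substituents)
  + Br → Br:1
  + SO3H → S:1 O:3 H:1
  + C(CH3)3 → C:4 H:9
  + CF3 → C:1 F:3
Element totals:
  C: 9
  H: 10
  Br: 1
  F: 3
  O: 4
  S: 1
Molecular formula: C9H10BrF3O4S.
  M = 9(12.011) + 10(1.008) + 79.904 + 3(18.998) + 4(15.999) + 32.06
    = 108.099 + 10.080 + 79.904 + 56.994 + 63.996 + 32.060 = 351.133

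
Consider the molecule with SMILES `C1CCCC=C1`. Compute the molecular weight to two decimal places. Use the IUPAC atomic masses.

82.15 g/mol

Atom tally by fragment:
  cyclohexene ring core → C:6 H:10
Element totals:
  C: 6
  H: 10
Molecular formula: C6H10.
  M = 6(12.011) + 10(1.008)
    = 72.066 + 10.080 = 82.146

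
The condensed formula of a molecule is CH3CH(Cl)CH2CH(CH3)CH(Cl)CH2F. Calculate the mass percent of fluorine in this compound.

10.16%

Element totals:
  C: 7
  H: 13
  Cl: 2
  F: 1
Molecular formula: C7H13Cl2F.
Molar mass = 187.079 g/mol.
Mass from F: 1 × 18.998 = 18.998 g/mol.
%F = 18.998 / 187.079 × 100 = 10.16%.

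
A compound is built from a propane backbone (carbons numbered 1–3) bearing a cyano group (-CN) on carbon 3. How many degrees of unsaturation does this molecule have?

Atom tally by fragment:
  CH3 → C:1 H:3
  CH2 → C:1 H:2
  CH2CN → C:2 H:2 N:1
Element totals:
  C: 4
  H: 7
  N: 1
Molecular formula: C4H7N.
DoU = (2C + 2 + N − H − X) / 2 = (2·4 + 2 + 1 − 7 − 0) / 2 = 2.

2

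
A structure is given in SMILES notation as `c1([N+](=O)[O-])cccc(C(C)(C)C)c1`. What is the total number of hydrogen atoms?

13

Atom tally by fragment:
  benzene ring core → C:6 H:6
  (− 2 ring H displaced by substituents)
  + NO2 → N:1 O:2
  + C(CH3)3 → C:4 H:9
Element totals:
  C: 10
  H: 13
  N: 1
  O: 2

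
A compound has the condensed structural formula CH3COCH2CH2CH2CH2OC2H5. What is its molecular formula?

C8H16O2

Atom tally by fragment:
  CH3COCH2 → C:3 H:5 O:1
  CH2 → C:1 H:2
  CH2 → C:1 H:2
  CH2OC2H5 → C:3 H:7 O:1
Element totals:
  C: 8
  H: 16
  O: 2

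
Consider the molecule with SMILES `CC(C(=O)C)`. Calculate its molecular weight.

72.11 g/mol

Atom tally by fragment:
  CH3 → C:1 H:3
  CH2COCH3 → C:3 H:5 O:1
Element totals:
  C: 4
  H: 8
  O: 1
Molecular formula: C4H8O.
  M = 4(12.011) + 8(1.008) + 15.999
    = 48.044 + 8.064 + 15.999 = 72.107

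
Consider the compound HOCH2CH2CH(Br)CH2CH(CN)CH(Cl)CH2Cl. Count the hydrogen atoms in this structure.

Atom tally by fragment:
  HOCH2CH2 → C:2 H:5 O:1
  CH(Br) → C:1 H:1 Br:1
  CH2 → C:1 H:2
  CH(CN) → C:2 H:1 N:1
  CH(Cl) → C:1 H:1 Cl:1
  CH2Cl → C:1 H:2 Cl:1
Element totals:
  C: 8
  H: 12
  Br: 1
  Cl: 2
  N: 1
  O: 1

12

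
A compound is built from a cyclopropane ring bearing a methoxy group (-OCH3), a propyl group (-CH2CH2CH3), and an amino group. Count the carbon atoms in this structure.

Atom tally by fragment:
  cyclopropane ring core → C:3 H:6
  (− 3 ring H displaced by substituents)
  + OCH3 → C:1 H:3 O:1
  + CH2CH2CH3 → C:3 H:7
  + NH2 → N:1 H:2
Element totals:
  C: 7
  H: 15
  N: 1
  O: 1

7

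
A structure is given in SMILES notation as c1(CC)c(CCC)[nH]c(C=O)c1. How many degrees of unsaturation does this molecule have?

4

Atom tally by fragment:
  pyrrole ring core → C:4 H:5 N:1
  (− 3 ring H displaced by substituents)
  + C2H5 → C:2 H:5
  + CH2CH2CH3 → C:3 H:7
  + CHO → C:1 H:1 O:1
Element totals:
  C: 10
  H: 15
  N: 1
  O: 1
Molecular formula: C10H15NO.
DoU = (2C + 2 + N − H − X) / 2 = (2·10 + 2 + 1 − 15 − 0) / 2 = 4.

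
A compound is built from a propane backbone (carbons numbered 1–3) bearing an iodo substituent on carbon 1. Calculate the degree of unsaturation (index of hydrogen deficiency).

Atom tally by fragment:
  ICH2 → C:1 H:2 I:1
  CH2 → C:1 H:2
  CH3 → C:1 H:3
Element totals:
  C: 3
  H: 7
  I: 1
Molecular formula: C3H7I.
DoU = (2C + 2 + N − H − X) / 2 = (2·3 + 2 + 0 − 7 − 1) / 2 = 0.

0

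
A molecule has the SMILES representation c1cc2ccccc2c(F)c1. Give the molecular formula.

C10H7F

Atom tally by fragment:
  naphthalene ring system core → C:10 H:8
  (− 1 ring H displaced by substituents)
  + F → F:1
Element totals:
  C: 10
  H: 7
  F: 1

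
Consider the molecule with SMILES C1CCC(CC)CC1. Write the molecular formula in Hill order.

Atom tally by fragment:
  cyclohexane ring core → C:6 H:12
  (− 1 ring H displaced by substituents)
  + C2H5 → C:2 H:5
Element totals:
  C: 8
  H: 16

C8H16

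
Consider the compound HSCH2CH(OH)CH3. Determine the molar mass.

92.16 g/mol

Atom tally by fragment:
  HSCH2 → C:1 H:3 S:1
  CH(OH) → C:1 H:2 O:1
  CH3 → C:1 H:3
Element totals:
  C: 3
  H: 8
  O: 1
  S: 1
Molecular formula: C3H8OS.
  M = 3(12.011) + 8(1.008) + 15.999 + 32.06
    = 36.033 + 8.064 + 15.999 + 32.060 = 92.156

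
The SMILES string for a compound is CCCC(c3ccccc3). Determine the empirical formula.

Atom tally by fragment:
  CH3 → C:1 H:3
  CH2 → C:1 H:2
  CH2 → C:1 H:2
  CH2C6H5 → C:7 H:7
Element totals:
  C: 10
  H: 14
Molecular formula: C10H14.
gcd of subscripts = 2; dividing each by 2:
  C: 10/2 = 5
  H: 14/2 = 7

C5H7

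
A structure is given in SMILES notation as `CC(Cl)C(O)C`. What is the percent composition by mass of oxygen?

Atom tally by fragment:
  CH3 → C:1 H:3
  CH(Cl) → C:1 H:1 Cl:1
  CH(OH) → C:1 H:2 O:1
  CH3 → C:1 H:3
Element totals:
  C: 4
  H: 9
  Cl: 1
  O: 1
Molecular formula: C4H9ClO.
Molar mass = 108.565 g/mol.
Mass from O: 1 × 15.999 = 15.999 g/mol.
%O = 15.999 / 108.565 × 100 = 14.74%.

14.74%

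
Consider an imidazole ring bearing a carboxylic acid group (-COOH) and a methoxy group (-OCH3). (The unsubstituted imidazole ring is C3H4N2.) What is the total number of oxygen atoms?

Atom tally by fragment:
  imidazole ring core → C:3 H:4 N:2
  (− 2 ring H displaced by substituents)
  + COOH → C:1 H:1 O:2
  + OCH3 → C:1 H:3 O:1
Element totals:
  C: 5
  H: 6
  N: 2
  O: 3

3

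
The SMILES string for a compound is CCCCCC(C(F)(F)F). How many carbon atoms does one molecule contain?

7

Atom tally by fragment:
  CH3 → C:1 H:3
  CH2 → C:1 H:2
  CH2 → C:1 H:2
  CH2 → C:1 H:2
  CH2 → C:1 H:2
  CH2CF3 → C:2 H:2 F:3
Element totals:
  C: 7
  H: 13
  F: 3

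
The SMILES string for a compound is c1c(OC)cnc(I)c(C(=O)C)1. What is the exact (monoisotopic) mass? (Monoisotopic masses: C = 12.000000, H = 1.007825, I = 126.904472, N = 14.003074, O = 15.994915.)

276.9600

Atom tally by fragment:
  pyridine ring core → C:5 H:5 N:1
  (− 3 ring H displaced by substituents)
  + OCH3 → C:1 H:3 O:1
  + I → I:1
  + COCH3 → C:2 H:3 O:1
Element totals:
  C: 8
  H: 8
  I: 1
  N: 1
  O: 2
Molecular formula: C8H8INO2.
  M = 8(12.0) + 8(1.007825) + 126.904472 + 14.003074 + 2(15.994915)
    = 96.000000 + 8.062600 + 126.904472 + 14.003074 + 31.989830 = 276.959976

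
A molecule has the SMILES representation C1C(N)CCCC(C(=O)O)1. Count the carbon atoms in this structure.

7

Atom tally by fragment:
  cyclohexane ring core → C:6 H:12
  (− 2 ring H displaced by substituents)
  + NH2 → N:1 H:2
  + COOH → C:1 H:1 O:2
Element totals:
  C: 7
  H: 13
  N: 1
  O: 2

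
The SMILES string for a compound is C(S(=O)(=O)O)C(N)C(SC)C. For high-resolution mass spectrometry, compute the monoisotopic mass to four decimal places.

Atom tally by fragment:
  HO3SCH2 → C:1 H:3 S:1 O:3
  CH(NH2) → C:1 H:3 N:1
  CH(SCH3) → C:2 H:4 S:1
  CH3 → C:1 H:3
Element totals:
  C: 5
  H: 13
  N: 1
  O: 3
  S: 2
Molecular formula: C5H13NO3S2.
  M = 5(12.0) + 13(1.007825) + 14.003074 + 3(15.994915) + 2(31.972071)
    = 60.000000 + 13.101725 + 14.003074 + 47.984745 + 63.944142 = 199.033686

199.0337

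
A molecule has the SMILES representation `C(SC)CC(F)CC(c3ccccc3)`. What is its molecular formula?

C12H17FS

Atom tally by fragment:
  CH3SCH2 → C:2 H:5 S:1
  CH2 → C:1 H:2
  CH(F) → C:1 H:1 F:1
  CH2 → C:1 H:2
  CH2C6H5 → C:7 H:7
Element totals:
  C: 12
  H: 17
  F: 1
  S: 1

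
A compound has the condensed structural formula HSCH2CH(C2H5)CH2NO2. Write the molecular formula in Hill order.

C5H11NO2S

Atom tally by fragment:
  HSCH2 → C:1 H:3 S:1
  CH(C2H5) → C:3 H:6
  CH2NO2 → C:1 H:2 N:1 O:2
Element totals:
  C: 5
  H: 11
  N: 1
  O: 2
  S: 1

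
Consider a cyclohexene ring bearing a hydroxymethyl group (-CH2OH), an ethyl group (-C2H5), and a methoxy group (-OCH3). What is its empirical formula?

C5H9O

Atom tally by fragment:
  cyclohexene ring core → C:6 H:10
  (− 3 ring H displaced by substituents)
  + CH2OH → C:1 H:3 O:1
  + C2H5 → C:2 H:5
  + OCH3 → C:1 H:3 O:1
Element totals:
  C: 10
  H: 18
  O: 2
Molecular formula: C10H18O2.
gcd of subscripts = 2; dividing each by 2:
  C: 10/2 = 5
  H: 18/2 = 9
  O: 2/2 = 1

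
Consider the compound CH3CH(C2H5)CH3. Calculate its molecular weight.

72.15 g/mol

Element totals:
  C: 5
  H: 12
Molecular formula: C5H12.
  M = 5(12.011) + 12(1.008)
    = 60.055 + 12.096 = 72.151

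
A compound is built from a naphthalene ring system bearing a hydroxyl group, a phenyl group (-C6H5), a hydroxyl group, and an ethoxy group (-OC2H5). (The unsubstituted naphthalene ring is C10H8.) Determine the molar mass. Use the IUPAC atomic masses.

Atom tally by fragment:
  naphthalene ring system core → C:10 H:8
  (− 4 ring H displaced by substituents)
  + OH → O:1 H:1
  + C6H5 → C:6 H:5
  + OH → O:1 H:1
  + OC2H5 → C:2 H:5 O:1
Element totals:
  C: 18
  H: 16
  O: 3
Molecular formula: C18H16O3.
  M = 18(12.011) + 16(1.008) + 3(15.999)
    = 216.198 + 16.128 + 47.997 = 280.323

280.32 g/mol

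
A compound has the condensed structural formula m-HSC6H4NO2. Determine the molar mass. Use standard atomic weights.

Atom tally by fragment:
  benzene ring core → C:6 H:6
  (− 2 ring H displaced by substituents)
  + SH → S:1 H:1
  + NO2 → N:1 O:2
Element totals:
  C: 6
  H: 5
  N: 1
  O: 2
  S: 1
Molecular formula: C6H5NO2S.
  M = 6(12.011) + 5(1.008) + 14.007 + 2(15.999) + 32.06
    = 72.066 + 5.040 + 14.007 + 31.998 + 32.060 = 155.171

155.17 g/mol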